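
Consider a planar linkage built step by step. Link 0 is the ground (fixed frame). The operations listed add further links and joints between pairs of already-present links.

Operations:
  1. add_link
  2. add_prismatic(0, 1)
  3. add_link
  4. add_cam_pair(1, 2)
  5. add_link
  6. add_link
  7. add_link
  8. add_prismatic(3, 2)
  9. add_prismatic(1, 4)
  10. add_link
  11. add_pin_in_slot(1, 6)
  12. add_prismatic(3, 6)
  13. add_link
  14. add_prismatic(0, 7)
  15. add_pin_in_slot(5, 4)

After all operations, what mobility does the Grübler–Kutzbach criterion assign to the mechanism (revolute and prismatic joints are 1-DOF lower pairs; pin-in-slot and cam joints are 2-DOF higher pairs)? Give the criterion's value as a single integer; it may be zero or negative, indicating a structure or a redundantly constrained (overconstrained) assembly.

L=1 J1=0 J2=0
add link → L=2 J1=0 J2=0
P@0,1 dof=1 J1 → L=2 J1=1 J2=0
add link → L=3 J1=1 J2=0
C@1,2 dof=2 J2 → L=3 J1=1 J2=1
add link → L=4 J1=1 J2=1
add link → L=5 J1=1 J2=1
add link → L=6 J1=1 J2=1
P@3,2 dof=1 J1 → L=6 J1=2 J2=1
P@1,4 dof=1 J1 → L=6 J1=3 J2=1
add link → L=7 J1=3 J2=1
PS@1,6 dof=2 J2 → L=7 J1=3 J2=2
P@3,6 dof=1 J1 → L=7 J1=4 J2=2
add link → L=8 J1=4 J2=2
P@0,7 dof=1 J1 → L=8 J1=5 J2=2
PS@5,4 dof=2 J2 → L=8 J1=5 J2=3
M=3(L−1)−2J1−J2=3·7−2·5−3=8

M = 8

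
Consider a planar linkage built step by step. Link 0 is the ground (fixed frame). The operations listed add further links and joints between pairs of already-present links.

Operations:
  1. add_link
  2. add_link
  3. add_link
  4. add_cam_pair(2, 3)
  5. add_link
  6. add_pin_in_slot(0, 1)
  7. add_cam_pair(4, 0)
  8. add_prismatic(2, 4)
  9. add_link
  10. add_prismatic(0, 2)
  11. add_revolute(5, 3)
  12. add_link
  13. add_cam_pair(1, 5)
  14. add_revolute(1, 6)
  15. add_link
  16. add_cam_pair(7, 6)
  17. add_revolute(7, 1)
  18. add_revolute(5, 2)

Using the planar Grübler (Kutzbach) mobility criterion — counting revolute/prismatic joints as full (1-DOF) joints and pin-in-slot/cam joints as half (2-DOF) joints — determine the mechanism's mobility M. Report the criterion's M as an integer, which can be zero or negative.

ground; <1,0,0>
#1 <2,0,0>
#2 <3,0,0>
#3 <4,0,0>
C:2↔3 J2 <4,0,1>
#4 <5,0,1>
PS:0↔1 J2 <5,0,2>
C:4↔0 J2 <5,0,3>
P:2↔4 J1 <5,1,3>
#5 <6,1,3>
P:0↔2 J1 <6,2,3>
R:5↔3 J1 <6,3,3>
#6 <7,3,3>
C:1↔5 J2 <7,3,4>
R:1↔6 J1 <7,4,4>
#7 <8,4,4>
C:7↔6 J2 <8,4,5>
R:7↔1 J1 <8,5,5>
R:5↔2 J1 <8,6,5>
3×7 − 2×6 − 1×5 = 4

M = 4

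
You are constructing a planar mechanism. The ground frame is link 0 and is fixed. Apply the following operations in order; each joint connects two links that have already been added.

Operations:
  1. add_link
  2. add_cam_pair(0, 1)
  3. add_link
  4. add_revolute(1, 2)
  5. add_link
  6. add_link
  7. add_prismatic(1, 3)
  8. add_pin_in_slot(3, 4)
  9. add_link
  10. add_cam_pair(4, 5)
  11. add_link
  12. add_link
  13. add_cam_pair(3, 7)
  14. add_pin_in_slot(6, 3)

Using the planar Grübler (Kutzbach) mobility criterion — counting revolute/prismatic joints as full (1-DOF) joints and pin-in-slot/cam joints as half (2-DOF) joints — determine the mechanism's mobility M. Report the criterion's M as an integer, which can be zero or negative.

M = 12

[1;0;0] (link 0 is ground)
L+ [2;0;0]
C(0,1)∈J2 [2;0;1]
L+ [3;0;1]
R(1,2)∈J1 [3;1;1]
L+ [4;1;1]
L+ [5;1;1]
P(1,3)∈J1 [5;2;1]
PS(3,4)∈J2 [5;2;2]
L+ [6;2;2]
C(4,5)∈J2 [6;2;3]
L+ [7;2;3]
L+ [8;2;3]
C(3,7)∈J2 [8;2;4]
PS(6,3)∈J2 [8;2;5]
mobility = 21 − 4 − 5 = 12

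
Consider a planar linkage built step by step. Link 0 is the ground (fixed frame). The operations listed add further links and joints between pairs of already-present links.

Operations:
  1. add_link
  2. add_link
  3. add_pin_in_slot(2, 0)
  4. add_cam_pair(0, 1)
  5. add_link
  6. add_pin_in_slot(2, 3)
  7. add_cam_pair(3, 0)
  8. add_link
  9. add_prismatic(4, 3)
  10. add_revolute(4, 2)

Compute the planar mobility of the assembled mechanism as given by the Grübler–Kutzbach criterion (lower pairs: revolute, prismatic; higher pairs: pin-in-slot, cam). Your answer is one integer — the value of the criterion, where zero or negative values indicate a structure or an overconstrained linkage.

M = 4

(L,J1,J2)=(1,0,0); link0 fixed
link1: (2,0,0)
link2: (3,0,0)
PS 2-0 [J2]: (3,0,1)
C 0-1 [J2]: (3,0,2)
link3: (4,0,2)
PS 2-3 [J2]: (4,0,3)
C 3-0 [J2]: (4,0,4)
link4: (5,0,4)
P 4-3 [J1]: (5,1,4)
R 4-2 [J1]: (5,2,4)
Grübler: 3·4 − 2·2 − 4 = 4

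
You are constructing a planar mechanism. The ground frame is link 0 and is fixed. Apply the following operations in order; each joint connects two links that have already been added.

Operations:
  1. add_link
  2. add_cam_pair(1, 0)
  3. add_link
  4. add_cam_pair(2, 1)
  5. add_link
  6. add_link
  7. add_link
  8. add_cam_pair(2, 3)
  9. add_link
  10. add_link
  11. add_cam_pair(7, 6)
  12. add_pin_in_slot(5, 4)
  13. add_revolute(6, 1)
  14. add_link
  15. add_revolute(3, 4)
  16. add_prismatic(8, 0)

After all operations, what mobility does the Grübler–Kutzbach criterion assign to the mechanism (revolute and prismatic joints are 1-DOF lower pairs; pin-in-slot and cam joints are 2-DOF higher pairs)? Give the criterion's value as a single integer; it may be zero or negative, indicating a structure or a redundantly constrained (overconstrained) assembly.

M = 13

[1;0;0] (link 0 is ground)
L+ [2;0;0]
C(1,0)∈J2 [2;0;1]
L+ [3;0;1]
C(2,1)∈J2 [3;0;2]
L+ [4;0;2]
L+ [5;0;2]
L+ [6;0;2]
C(2,3)∈J2 [6;0;3]
L+ [7;0;3]
L+ [8;0;3]
C(7,6)∈J2 [8;0;4]
PS(5,4)∈J2 [8;0;5]
R(6,1)∈J1 [8;1;5]
L+ [9;1;5]
R(3,4)∈J1 [9;2;5]
P(8,0)∈J1 [9;3;5]
mobility = 24 − 6 − 5 = 13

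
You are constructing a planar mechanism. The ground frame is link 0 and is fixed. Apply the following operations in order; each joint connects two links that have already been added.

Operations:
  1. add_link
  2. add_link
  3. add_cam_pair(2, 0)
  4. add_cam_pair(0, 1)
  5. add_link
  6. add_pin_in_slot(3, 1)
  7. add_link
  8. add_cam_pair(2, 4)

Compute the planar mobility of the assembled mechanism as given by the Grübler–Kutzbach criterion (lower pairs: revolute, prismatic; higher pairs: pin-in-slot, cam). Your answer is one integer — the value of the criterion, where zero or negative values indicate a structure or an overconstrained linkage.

M = 8

ground; <1,0,0>
#1 <2,0,0>
#2 <3,0,0>
C:2↔0 J2 <3,0,1>
C:0↔1 J2 <3,0,2>
#3 <4,0,2>
PS:3↔1 J2 <4,0,3>
#4 <5,0,3>
C:2↔4 J2 <5,0,4>
3×4 − 2×0 − 1×4 = 8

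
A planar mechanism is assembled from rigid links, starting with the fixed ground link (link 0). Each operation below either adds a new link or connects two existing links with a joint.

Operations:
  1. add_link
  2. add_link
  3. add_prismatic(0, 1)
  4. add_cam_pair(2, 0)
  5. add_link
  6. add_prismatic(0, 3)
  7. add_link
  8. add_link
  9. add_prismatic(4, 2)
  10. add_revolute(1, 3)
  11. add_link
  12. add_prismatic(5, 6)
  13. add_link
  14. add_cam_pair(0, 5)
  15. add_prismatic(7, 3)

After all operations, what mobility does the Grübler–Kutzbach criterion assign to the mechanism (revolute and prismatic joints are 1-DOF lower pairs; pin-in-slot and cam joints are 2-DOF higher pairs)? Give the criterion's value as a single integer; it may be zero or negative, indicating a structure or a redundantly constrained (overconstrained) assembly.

L=1 J1=0 J2=0
add link → L=2 J1=0 J2=0
add link → L=3 J1=0 J2=0
P@0,1 dof=1 J1 → L=3 J1=1 J2=0
C@2,0 dof=2 J2 → L=3 J1=1 J2=1
add link → L=4 J1=1 J2=1
P@0,3 dof=1 J1 → L=4 J1=2 J2=1
add link → L=5 J1=2 J2=1
add link → L=6 J1=2 J2=1
P@4,2 dof=1 J1 → L=6 J1=3 J2=1
R@1,3 dof=1 J1 → L=6 J1=4 J2=1
add link → L=7 J1=4 J2=1
P@5,6 dof=1 J1 → L=7 J1=5 J2=1
add link → L=8 J1=5 J2=1
C@0,5 dof=2 J2 → L=8 J1=5 J2=2
P@7,3 dof=1 J1 → L=8 J1=6 J2=2
M=3(L−1)−2J1−J2=3·7−2·6−2=7

M = 7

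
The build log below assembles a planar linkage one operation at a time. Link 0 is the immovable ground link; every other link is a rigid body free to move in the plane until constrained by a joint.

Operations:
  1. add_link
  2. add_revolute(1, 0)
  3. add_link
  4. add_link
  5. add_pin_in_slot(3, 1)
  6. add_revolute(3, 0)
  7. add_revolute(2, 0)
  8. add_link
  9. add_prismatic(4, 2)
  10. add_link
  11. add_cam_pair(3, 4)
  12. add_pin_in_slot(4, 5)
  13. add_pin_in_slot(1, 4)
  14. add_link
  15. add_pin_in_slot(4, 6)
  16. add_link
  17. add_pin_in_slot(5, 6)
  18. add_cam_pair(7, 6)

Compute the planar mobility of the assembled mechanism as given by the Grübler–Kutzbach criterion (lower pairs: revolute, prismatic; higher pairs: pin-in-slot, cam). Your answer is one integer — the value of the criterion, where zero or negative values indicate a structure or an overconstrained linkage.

M = 6

[1;0;0] (link 0 is ground)
L+ [2;0;0]
R(1,0)∈J1 [2;1;0]
L+ [3;1;0]
L+ [4;1;0]
PS(3,1)∈J2 [4;1;1]
R(3,0)∈J1 [4;2;1]
R(2,0)∈J1 [4;3;1]
L+ [5;3;1]
P(4,2)∈J1 [5;4;1]
L+ [6;4;1]
C(3,4)∈J2 [6;4;2]
PS(4,5)∈J2 [6;4;3]
PS(1,4)∈J2 [6;4;4]
L+ [7;4;4]
PS(4,6)∈J2 [7;4;5]
L+ [8;4;5]
PS(5,6)∈J2 [8;4;6]
C(7,6)∈J2 [8;4;7]
mobility = 21 − 8 − 7 = 6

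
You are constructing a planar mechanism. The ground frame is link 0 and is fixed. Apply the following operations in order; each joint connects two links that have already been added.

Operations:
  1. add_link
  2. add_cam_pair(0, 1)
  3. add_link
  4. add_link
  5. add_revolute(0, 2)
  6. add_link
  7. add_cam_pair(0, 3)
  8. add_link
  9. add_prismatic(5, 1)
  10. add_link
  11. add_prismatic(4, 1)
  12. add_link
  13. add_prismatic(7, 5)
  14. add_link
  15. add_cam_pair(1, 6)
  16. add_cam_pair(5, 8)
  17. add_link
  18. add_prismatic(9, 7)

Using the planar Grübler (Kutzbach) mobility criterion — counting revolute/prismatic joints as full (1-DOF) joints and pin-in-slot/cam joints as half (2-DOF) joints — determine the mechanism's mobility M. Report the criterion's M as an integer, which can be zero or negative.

(L,J1,J2)=(1,0,0); link0 fixed
link1: (2,0,0)
C 0-1 [J2]: (2,0,1)
link2: (3,0,1)
link3: (4,0,1)
R 0-2 [J1]: (4,1,1)
link4: (5,1,1)
C 0-3 [J2]: (5,1,2)
link5: (6,1,2)
P 5-1 [J1]: (6,2,2)
link6: (7,2,2)
P 4-1 [J1]: (7,3,2)
link7: (8,3,2)
P 7-5 [J1]: (8,4,2)
link8: (9,4,2)
C 1-6 [J2]: (9,4,3)
C 5-8 [J2]: (9,4,4)
link9: (10,4,4)
P 9-7 [J1]: (10,5,4)
Grübler: 3·9 − 2·5 − 4 = 13

M = 13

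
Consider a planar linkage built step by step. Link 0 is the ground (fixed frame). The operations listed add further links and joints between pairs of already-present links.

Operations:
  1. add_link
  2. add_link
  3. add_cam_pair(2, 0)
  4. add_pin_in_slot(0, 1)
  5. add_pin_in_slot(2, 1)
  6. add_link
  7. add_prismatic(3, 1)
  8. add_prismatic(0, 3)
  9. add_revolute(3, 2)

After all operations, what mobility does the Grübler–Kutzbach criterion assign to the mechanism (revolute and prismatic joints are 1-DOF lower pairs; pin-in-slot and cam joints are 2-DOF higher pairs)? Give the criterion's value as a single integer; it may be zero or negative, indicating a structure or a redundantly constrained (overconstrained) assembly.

link 0 = ground. State L|J1|J2 = 1|0|0
+link1  2|0|0
+link2  3|0|0
C(2,0) f=2→J2  3|0|1
PS(0,1) f=2→J2  3|0|2
PS(2,1) f=2→J2  3|0|3
+link3  4|0|3
P(3,1) f=1→J1  4|1|3
P(0,3) f=1→J1  4|2|3
R(3,2) f=1→J1  4|3|3
M = 3(4−1)−2·3−3 = 9−6−3 = 0

M = 0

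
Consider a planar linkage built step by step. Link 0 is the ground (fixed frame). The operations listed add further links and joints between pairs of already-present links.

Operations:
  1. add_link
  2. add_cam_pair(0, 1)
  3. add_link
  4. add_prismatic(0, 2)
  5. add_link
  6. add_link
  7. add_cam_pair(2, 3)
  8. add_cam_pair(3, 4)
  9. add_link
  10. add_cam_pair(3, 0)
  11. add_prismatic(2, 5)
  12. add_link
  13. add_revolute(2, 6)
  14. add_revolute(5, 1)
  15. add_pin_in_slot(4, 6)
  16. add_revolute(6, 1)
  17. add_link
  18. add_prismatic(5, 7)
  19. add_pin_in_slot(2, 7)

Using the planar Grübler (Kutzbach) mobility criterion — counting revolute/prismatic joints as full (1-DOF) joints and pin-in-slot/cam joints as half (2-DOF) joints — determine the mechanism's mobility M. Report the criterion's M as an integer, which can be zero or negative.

M = 3

ground; <1,0,0>
#1 <2,0,0>
C:0↔1 J2 <2,0,1>
#2 <3,0,1>
P:0↔2 J1 <3,1,1>
#3 <4,1,1>
#4 <5,1,1>
C:2↔3 J2 <5,1,2>
C:3↔4 J2 <5,1,3>
#5 <6,1,3>
C:3↔0 J2 <6,1,4>
P:2↔5 J1 <6,2,4>
#6 <7,2,4>
R:2↔6 J1 <7,3,4>
R:5↔1 J1 <7,4,4>
PS:4↔6 J2 <7,4,5>
R:6↔1 J1 <7,5,5>
#7 <8,5,5>
P:5↔7 J1 <8,6,5>
PS:2↔7 J2 <8,6,6>
3×7 − 2×6 − 1×6 = 3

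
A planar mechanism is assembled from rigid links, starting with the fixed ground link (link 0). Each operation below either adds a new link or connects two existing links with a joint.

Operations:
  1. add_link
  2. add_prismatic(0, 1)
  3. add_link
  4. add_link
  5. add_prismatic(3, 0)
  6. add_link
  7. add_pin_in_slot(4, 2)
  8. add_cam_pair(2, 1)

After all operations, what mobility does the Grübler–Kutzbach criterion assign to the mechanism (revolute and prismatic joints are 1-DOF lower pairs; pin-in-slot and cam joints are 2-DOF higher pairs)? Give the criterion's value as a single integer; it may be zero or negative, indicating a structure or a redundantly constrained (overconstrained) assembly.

M = 6

[1;0;0] (link 0 is ground)
L+ [2;0;0]
P(0,1)∈J1 [2;1;0]
L+ [3;1;0]
L+ [4;1;0]
P(3,0)∈J1 [4;2;0]
L+ [5;2;0]
PS(4,2)∈J2 [5;2;1]
C(2,1)∈J2 [5;2;2]
mobility = 12 − 4 − 2 = 6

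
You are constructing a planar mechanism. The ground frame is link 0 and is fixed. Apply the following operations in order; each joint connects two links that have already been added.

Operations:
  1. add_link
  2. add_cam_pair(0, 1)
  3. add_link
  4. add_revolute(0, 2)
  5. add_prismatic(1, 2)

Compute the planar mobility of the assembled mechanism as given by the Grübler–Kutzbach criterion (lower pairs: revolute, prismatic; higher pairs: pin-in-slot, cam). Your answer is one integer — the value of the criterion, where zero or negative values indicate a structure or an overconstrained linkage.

[1;0;0] (link 0 is ground)
L+ [2;0;0]
C(0,1)∈J2 [2;0;1]
L+ [3;0;1]
R(0,2)∈J1 [3;1;1]
P(1,2)∈J1 [3;2;1]
mobility = 6 − 4 − 1 = 1

M = 1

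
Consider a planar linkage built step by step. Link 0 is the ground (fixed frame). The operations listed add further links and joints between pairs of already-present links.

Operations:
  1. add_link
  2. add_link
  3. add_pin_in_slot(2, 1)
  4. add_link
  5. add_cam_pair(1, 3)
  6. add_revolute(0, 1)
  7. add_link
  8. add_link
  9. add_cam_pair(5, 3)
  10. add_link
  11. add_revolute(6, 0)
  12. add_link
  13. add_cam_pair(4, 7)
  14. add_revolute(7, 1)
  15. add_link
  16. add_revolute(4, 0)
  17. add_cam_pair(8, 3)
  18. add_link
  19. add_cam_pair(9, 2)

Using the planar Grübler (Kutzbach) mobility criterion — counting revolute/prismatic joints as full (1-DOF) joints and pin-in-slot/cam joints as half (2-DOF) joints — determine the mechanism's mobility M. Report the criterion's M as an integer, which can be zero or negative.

(L,J1,J2)=(1,0,0); link0 fixed
link1: (2,0,0)
link2: (3,0,0)
PS 2-1 [J2]: (3,0,1)
link3: (4,0,1)
C 1-3 [J2]: (4,0,2)
R 0-1 [J1]: (4,1,2)
link4: (5,1,2)
link5: (6,1,2)
C 5-3 [J2]: (6,1,3)
link6: (7,1,3)
R 6-0 [J1]: (7,2,3)
link7: (8,2,3)
C 4-7 [J2]: (8,2,4)
R 7-1 [J1]: (8,3,4)
link8: (9,3,4)
R 4-0 [J1]: (9,4,4)
C 8-3 [J2]: (9,4,5)
link9: (10,4,5)
C 9-2 [J2]: (10,4,6)
Grübler: 3·9 − 2·4 − 6 = 13

M = 13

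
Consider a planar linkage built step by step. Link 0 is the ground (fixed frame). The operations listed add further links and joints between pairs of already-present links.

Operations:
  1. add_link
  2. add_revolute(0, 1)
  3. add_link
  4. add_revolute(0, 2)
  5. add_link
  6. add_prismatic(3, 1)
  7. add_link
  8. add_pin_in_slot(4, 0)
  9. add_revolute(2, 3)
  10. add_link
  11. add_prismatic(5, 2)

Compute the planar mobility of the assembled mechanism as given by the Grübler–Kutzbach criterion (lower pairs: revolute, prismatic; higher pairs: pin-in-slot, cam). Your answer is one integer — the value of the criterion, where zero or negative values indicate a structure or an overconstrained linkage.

M = 4

link 0 = ground. State L|J1|J2 = 1|0|0
+link1  2|0|0
R(0,1) f=1→J1  2|1|0
+link2  3|1|0
R(0,2) f=1→J1  3|2|0
+link3  4|2|0
P(3,1) f=1→J1  4|3|0
+link4  5|3|0
PS(4,0) f=2→J2  5|3|1
R(2,3) f=1→J1  5|4|1
+link5  6|4|1
P(5,2) f=1→J1  6|5|1
M = 3(6−1)−2·5−1 = 15−10−1 = 4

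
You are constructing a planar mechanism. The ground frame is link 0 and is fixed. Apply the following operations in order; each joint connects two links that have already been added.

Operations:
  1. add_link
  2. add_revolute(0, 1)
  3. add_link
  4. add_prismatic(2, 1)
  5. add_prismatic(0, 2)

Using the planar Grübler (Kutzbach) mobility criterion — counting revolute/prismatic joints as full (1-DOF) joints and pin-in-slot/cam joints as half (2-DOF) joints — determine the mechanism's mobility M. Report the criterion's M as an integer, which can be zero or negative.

M = 0

link 0 = ground. State L|J1|J2 = 1|0|0
+link1  2|0|0
R(0,1) f=1→J1  2|1|0
+link2  3|1|0
P(2,1) f=1→J1  3|2|0
P(0,2) f=1→J1  3|3|0
M = 3(3−1)−2·3−0 = 6−6−0 = 0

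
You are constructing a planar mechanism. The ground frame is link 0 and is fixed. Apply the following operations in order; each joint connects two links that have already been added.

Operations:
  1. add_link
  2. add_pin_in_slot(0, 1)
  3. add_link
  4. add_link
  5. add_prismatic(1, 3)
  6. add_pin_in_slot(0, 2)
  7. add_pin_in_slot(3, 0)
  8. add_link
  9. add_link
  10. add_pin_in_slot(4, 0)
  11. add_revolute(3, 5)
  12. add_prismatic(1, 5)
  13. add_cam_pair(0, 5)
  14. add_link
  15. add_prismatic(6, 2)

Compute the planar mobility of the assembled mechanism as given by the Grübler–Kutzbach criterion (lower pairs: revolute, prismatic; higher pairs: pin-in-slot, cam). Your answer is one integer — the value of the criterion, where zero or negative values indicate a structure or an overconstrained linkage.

M = 5

ground; <1,0,0>
#1 <2,0,0>
PS:0↔1 J2 <2,0,1>
#2 <3,0,1>
#3 <4,0,1>
P:1↔3 J1 <4,1,1>
PS:0↔2 J2 <4,1,2>
PS:3↔0 J2 <4,1,3>
#4 <5,1,3>
#5 <6,1,3>
PS:4↔0 J2 <6,1,4>
R:3↔5 J1 <6,2,4>
P:1↔5 J1 <6,3,4>
C:0↔5 J2 <6,3,5>
#6 <7,3,5>
P:6↔2 J1 <7,4,5>
3×6 − 2×4 − 1×5 = 5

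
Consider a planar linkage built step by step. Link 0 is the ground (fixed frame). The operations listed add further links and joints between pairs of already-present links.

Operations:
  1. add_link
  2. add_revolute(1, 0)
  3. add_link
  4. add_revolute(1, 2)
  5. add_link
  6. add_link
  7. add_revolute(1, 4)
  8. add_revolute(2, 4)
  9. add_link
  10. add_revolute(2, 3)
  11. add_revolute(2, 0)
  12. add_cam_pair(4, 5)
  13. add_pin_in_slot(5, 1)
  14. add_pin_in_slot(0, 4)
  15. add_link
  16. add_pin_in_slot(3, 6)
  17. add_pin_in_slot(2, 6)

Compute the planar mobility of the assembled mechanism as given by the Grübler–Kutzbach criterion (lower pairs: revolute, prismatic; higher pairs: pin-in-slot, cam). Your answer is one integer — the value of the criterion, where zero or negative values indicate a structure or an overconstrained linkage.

M = 1

link 0 = ground. State L|J1|J2 = 1|0|0
+link1  2|0|0
R(1,0) f=1→J1  2|1|0
+link2  3|1|0
R(1,2) f=1→J1  3|2|0
+link3  4|2|0
+link4  5|2|0
R(1,4) f=1→J1  5|3|0
R(2,4) f=1→J1  5|4|0
+link5  6|4|0
R(2,3) f=1→J1  6|5|0
R(2,0) f=1→J1  6|6|0
C(4,5) f=2→J2  6|6|1
PS(5,1) f=2→J2  6|6|2
PS(0,4) f=2→J2  6|6|3
+link6  7|6|3
PS(3,6) f=2→J2  7|6|4
PS(2,6) f=2→J2  7|6|5
M = 3(7−1)−2·6−5 = 18−12−5 = 1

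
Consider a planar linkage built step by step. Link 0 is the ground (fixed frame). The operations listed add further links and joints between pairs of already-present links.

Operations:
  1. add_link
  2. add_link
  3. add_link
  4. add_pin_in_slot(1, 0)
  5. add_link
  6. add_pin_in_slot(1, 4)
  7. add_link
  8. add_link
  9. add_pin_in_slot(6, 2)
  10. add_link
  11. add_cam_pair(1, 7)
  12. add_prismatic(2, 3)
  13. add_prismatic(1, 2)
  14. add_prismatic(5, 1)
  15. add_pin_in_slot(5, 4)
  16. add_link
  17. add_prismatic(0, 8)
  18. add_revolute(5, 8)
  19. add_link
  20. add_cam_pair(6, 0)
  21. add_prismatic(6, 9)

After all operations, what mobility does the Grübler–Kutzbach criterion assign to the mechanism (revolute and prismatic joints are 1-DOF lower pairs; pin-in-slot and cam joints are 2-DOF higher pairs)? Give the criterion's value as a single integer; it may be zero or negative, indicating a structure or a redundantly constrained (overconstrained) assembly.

[1;0;0] (link 0 is ground)
L+ [2;0;0]
L+ [3;0;0]
L+ [4;0;0]
PS(1,0)∈J2 [4;0;1]
L+ [5;0;1]
PS(1,4)∈J2 [5;0;2]
L+ [6;0;2]
L+ [7;0;2]
PS(6,2)∈J2 [7;0;3]
L+ [8;0;3]
C(1,7)∈J2 [8;0;4]
P(2,3)∈J1 [8;1;4]
P(1,2)∈J1 [8;2;4]
P(5,1)∈J1 [8;3;4]
PS(5,4)∈J2 [8;3;5]
L+ [9;3;5]
P(0,8)∈J1 [9;4;5]
R(5,8)∈J1 [9;5;5]
L+ [10;5;5]
C(6,0)∈J2 [10;5;6]
P(6,9)∈J1 [10;6;6]
mobility = 27 − 12 − 6 = 9

M = 9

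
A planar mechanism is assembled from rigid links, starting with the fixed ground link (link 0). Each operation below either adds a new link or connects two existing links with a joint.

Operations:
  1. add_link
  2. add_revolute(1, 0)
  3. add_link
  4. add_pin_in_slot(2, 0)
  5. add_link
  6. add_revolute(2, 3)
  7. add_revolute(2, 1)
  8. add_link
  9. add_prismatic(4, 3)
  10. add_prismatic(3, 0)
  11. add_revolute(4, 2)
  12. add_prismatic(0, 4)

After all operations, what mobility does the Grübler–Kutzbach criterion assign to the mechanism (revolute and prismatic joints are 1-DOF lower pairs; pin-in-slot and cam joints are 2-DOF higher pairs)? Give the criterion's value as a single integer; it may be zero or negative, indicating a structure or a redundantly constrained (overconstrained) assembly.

M = -3

[1;0;0] (link 0 is ground)
L+ [2;0;0]
R(1,0)∈J1 [2;1;0]
L+ [3;1;0]
PS(2,0)∈J2 [3;1;1]
L+ [4;1;1]
R(2,3)∈J1 [4;2;1]
R(2,1)∈J1 [4;3;1]
L+ [5;3;1]
P(4,3)∈J1 [5;4;1]
P(3,0)∈J1 [5;5;1]
R(4,2)∈J1 [5;6;1]
P(0,4)∈J1 [5;7;1]
mobility = 12 − 14 − 1 = -3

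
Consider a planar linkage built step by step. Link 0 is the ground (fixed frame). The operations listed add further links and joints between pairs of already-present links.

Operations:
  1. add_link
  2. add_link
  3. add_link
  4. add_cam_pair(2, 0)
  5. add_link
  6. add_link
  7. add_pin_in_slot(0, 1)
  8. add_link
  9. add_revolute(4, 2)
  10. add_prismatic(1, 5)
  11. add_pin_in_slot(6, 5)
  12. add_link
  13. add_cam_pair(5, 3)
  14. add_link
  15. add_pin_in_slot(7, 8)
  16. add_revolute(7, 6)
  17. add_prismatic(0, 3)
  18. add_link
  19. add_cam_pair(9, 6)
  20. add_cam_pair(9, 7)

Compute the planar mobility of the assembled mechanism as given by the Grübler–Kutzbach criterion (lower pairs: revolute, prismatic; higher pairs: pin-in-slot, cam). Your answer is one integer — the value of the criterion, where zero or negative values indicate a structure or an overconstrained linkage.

L=1 J1=0 J2=0
add link → L=2 J1=0 J2=0
add link → L=3 J1=0 J2=0
add link → L=4 J1=0 J2=0
C@2,0 dof=2 J2 → L=4 J1=0 J2=1
add link → L=5 J1=0 J2=1
add link → L=6 J1=0 J2=1
PS@0,1 dof=2 J2 → L=6 J1=0 J2=2
add link → L=7 J1=0 J2=2
R@4,2 dof=1 J1 → L=7 J1=1 J2=2
P@1,5 dof=1 J1 → L=7 J1=2 J2=2
PS@6,5 dof=2 J2 → L=7 J1=2 J2=3
add link → L=8 J1=2 J2=3
C@5,3 dof=2 J2 → L=8 J1=2 J2=4
add link → L=9 J1=2 J2=4
PS@7,8 dof=2 J2 → L=9 J1=2 J2=5
R@7,6 dof=1 J1 → L=9 J1=3 J2=5
P@0,3 dof=1 J1 → L=9 J1=4 J2=5
add link → L=10 J1=4 J2=5
C@9,6 dof=2 J2 → L=10 J1=4 J2=6
C@9,7 dof=2 J2 → L=10 J1=4 J2=7
M=3(L−1)−2J1−J2=3·9−2·4−7=12

M = 12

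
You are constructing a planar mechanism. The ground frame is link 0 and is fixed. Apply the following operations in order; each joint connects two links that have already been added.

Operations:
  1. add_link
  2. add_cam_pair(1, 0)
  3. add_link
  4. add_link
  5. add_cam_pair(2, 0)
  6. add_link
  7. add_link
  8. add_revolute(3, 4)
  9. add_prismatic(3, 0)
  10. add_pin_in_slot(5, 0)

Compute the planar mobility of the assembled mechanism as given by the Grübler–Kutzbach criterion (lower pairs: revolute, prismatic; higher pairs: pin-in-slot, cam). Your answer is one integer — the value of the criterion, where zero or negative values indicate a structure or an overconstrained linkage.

L=1 J1=0 J2=0
add link → L=2 J1=0 J2=0
C@1,0 dof=2 J2 → L=2 J1=0 J2=1
add link → L=3 J1=0 J2=1
add link → L=4 J1=0 J2=1
C@2,0 dof=2 J2 → L=4 J1=0 J2=2
add link → L=5 J1=0 J2=2
add link → L=6 J1=0 J2=2
R@3,4 dof=1 J1 → L=6 J1=1 J2=2
P@3,0 dof=1 J1 → L=6 J1=2 J2=2
PS@5,0 dof=2 J2 → L=6 J1=2 J2=3
M=3(L−1)−2J1−J2=3·5−2·2−3=8

M = 8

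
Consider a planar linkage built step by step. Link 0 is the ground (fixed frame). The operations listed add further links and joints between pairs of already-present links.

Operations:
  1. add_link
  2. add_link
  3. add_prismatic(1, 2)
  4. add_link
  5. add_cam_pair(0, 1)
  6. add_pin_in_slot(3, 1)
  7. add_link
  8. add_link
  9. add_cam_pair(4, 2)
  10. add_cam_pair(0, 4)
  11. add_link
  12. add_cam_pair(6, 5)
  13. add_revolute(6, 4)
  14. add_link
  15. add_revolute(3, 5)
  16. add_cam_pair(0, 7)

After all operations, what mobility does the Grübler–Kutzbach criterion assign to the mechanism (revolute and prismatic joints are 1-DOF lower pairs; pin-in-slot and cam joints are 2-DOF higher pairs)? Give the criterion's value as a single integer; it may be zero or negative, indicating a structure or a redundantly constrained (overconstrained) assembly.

ground; <1,0,0>
#1 <2,0,0>
#2 <3,0,0>
P:1↔2 J1 <3,1,0>
#3 <4,1,0>
C:0↔1 J2 <4,1,1>
PS:3↔1 J2 <4,1,2>
#4 <5,1,2>
#5 <6,1,2>
C:4↔2 J2 <6,1,3>
C:0↔4 J2 <6,1,4>
#6 <7,1,4>
C:6↔5 J2 <7,1,5>
R:6↔4 J1 <7,2,5>
#7 <8,2,5>
R:3↔5 J1 <8,3,5>
C:0↔7 J2 <8,3,6>
3×7 − 2×3 − 1×6 = 9

M = 9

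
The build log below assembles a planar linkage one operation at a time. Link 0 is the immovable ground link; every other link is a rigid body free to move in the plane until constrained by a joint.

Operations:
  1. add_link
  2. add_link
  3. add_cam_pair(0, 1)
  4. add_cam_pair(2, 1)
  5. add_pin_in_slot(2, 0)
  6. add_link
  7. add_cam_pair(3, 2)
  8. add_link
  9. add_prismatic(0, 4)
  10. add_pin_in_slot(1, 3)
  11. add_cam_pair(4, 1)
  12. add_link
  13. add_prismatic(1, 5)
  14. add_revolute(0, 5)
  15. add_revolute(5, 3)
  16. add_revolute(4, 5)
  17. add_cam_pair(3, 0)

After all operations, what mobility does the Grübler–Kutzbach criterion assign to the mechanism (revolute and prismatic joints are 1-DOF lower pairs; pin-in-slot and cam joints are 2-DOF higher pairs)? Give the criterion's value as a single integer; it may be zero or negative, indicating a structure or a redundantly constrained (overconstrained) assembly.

L=1 J1=0 J2=0
add link → L=2 J1=0 J2=0
add link → L=3 J1=0 J2=0
C@0,1 dof=2 J2 → L=3 J1=0 J2=1
C@2,1 dof=2 J2 → L=3 J1=0 J2=2
PS@2,0 dof=2 J2 → L=3 J1=0 J2=3
add link → L=4 J1=0 J2=3
C@3,2 dof=2 J2 → L=4 J1=0 J2=4
add link → L=5 J1=0 J2=4
P@0,4 dof=1 J1 → L=5 J1=1 J2=4
PS@1,3 dof=2 J2 → L=5 J1=1 J2=5
C@4,1 dof=2 J2 → L=5 J1=1 J2=6
add link → L=6 J1=1 J2=6
P@1,5 dof=1 J1 → L=6 J1=2 J2=6
R@0,5 dof=1 J1 → L=6 J1=3 J2=6
R@5,3 dof=1 J1 → L=6 J1=4 J2=6
R@4,5 dof=1 J1 → L=6 J1=5 J2=6
C@3,0 dof=2 J2 → L=6 J1=5 J2=7
M=3(L−1)−2J1−J2=3·5−2·5−7=-2

M = -2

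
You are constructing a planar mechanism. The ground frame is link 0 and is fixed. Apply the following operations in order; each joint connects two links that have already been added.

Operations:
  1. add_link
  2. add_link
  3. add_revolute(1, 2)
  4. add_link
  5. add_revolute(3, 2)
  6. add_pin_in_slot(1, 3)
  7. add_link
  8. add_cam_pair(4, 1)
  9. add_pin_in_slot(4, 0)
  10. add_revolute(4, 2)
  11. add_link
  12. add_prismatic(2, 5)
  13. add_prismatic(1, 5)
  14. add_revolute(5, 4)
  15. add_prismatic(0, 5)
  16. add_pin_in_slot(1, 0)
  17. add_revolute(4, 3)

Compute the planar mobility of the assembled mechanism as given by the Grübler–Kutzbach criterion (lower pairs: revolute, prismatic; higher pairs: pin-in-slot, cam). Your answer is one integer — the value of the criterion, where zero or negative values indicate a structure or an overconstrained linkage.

ground; <1,0,0>
#1 <2,0,0>
#2 <3,0,0>
R:1↔2 J1 <3,1,0>
#3 <4,1,0>
R:3↔2 J1 <4,2,0>
PS:1↔3 J2 <4,2,1>
#4 <5,2,1>
C:4↔1 J2 <5,2,2>
PS:4↔0 J2 <5,2,3>
R:4↔2 J1 <5,3,3>
#5 <6,3,3>
P:2↔5 J1 <6,4,3>
P:1↔5 J1 <6,5,3>
R:5↔4 J1 <6,6,3>
P:0↔5 J1 <6,7,3>
PS:1↔0 J2 <6,7,4>
R:4↔3 J1 <6,8,4>
3×5 − 2×8 − 1×4 = -5

M = -5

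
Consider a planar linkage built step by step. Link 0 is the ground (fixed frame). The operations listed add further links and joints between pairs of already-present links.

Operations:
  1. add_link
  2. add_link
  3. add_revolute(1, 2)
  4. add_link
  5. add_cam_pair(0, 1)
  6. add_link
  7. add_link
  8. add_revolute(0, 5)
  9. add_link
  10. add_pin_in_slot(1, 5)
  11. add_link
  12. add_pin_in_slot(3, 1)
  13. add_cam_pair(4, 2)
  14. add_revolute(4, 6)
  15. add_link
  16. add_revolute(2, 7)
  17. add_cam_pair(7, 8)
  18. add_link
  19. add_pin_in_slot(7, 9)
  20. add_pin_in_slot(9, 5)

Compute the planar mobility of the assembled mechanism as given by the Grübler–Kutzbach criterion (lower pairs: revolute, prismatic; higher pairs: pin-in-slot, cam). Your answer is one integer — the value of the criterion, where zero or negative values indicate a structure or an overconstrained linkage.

M = 12

link 0 = ground. State L|J1|J2 = 1|0|0
+link1  2|0|0
+link2  3|0|0
R(1,2) f=1→J1  3|1|0
+link3  4|1|0
C(0,1) f=2→J2  4|1|1
+link4  5|1|1
+link5  6|1|1
R(0,5) f=1→J1  6|2|1
+link6  7|2|1
PS(1,5) f=2→J2  7|2|2
+link7  8|2|2
PS(3,1) f=2→J2  8|2|3
C(4,2) f=2→J2  8|2|4
R(4,6) f=1→J1  8|3|4
+link8  9|3|4
R(2,7) f=1→J1  9|4|4
C(7,8) f=2→J2  9|4|5
+link9  10|4|5
PS(7,9) f=2→J2  10|4|6
PS(9,5) f=2→J2  10|4|7
M = 3(10−1)−2·4−7 = 27−8−7 = 12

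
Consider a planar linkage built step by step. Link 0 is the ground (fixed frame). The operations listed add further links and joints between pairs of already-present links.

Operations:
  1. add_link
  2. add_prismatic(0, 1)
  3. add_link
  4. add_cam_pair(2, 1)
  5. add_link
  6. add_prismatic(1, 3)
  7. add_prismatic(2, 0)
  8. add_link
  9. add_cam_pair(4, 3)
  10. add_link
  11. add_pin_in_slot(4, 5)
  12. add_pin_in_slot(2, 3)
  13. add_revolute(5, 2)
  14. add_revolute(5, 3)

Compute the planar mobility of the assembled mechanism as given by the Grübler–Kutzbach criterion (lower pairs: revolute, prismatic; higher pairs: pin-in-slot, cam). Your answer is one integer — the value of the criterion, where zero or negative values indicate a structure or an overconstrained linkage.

M = 1

[1;0;0] (link 0 is ground)
L+ [2;0;0]
P(0,1)∈J1 [2;1;0]
L+ [3;1;0]
C(2,1)∈J2 [3;1;1]
L+ [4;1;1]
P(1,3)∈J1 [4;2;1]
P(2,0)∈J1 [4;3;1]
L+ [5;3;1]
C(4,3)∈J2 [5;3;2]
L+ [6;3;2]
PS(4,5)∈J2 [6;3;3]
PS(2,3)∈J2 [6;3;4]
R(5,2)∈J1 [6;4;4]
R(5,3)∈J1 [6;5;4]
mobility = 15 − 10 − 4 = 1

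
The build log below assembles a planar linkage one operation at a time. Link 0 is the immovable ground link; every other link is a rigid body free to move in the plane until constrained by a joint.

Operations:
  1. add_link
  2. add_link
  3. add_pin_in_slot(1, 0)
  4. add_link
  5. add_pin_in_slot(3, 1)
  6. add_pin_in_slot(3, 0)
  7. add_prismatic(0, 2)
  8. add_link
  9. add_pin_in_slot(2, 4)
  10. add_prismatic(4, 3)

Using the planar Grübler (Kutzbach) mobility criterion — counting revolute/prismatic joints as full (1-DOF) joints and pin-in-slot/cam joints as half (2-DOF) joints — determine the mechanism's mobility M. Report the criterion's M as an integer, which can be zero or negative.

M = 4

ground; <1,0,0>
#1 <2,0,0>
#2 <3,0,0>
PS:1↔0 J2 <3,0,1>
#3 <4,0,1>
PS:3↔1 J2 <4,0,2>
PS:3↔0 J2 <4,0,3>
P:0↔2 J1 <4,1,3>
#4 <5,1,3>
PS:2↔4 J2 <5,1,4>
P:4↔3 J1 <5,2,4>
3×4 − 2×2 − 1×4 = 4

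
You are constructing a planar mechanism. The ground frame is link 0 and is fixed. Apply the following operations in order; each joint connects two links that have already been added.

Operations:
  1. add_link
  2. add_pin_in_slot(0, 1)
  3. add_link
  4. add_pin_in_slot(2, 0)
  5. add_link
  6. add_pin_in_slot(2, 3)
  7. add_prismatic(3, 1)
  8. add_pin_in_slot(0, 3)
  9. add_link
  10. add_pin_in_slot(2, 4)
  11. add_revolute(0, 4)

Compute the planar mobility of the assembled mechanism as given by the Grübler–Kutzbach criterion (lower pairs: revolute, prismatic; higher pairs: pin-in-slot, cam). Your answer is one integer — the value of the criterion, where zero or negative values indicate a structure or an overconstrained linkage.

M = 3

ground; <1,0,0>
#1 <2,0,0>
PS:0↔1 J2 <2,0,1>
#2 <3,0,1>
PS:2↔0 J2 <3,0,2>
#3 <4,0,2>
PS:2↔3 J2 <4,0,3>
P:3↔1 J1 <4,1,3>
PS:0↔3 J2 <4,1,4>
#4 <5,1,4>
PS:2↔4 J2 <5,1,5>
R:0↔4 J1 <5,2,5>
3×4 − 2×2 − 1×5 = 3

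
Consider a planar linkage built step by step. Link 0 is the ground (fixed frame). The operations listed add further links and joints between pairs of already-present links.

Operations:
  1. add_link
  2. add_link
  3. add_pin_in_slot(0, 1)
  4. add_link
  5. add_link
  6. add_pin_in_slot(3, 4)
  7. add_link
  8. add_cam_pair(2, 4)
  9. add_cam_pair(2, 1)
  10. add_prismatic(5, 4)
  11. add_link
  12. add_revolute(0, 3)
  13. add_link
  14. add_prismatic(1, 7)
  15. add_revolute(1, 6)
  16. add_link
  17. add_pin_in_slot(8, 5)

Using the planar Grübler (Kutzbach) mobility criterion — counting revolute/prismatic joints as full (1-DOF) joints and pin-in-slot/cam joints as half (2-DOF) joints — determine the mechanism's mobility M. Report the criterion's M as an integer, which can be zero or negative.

(L,J1,J2)=(1,0,0); link0 fixed
link1: (2,0,0)
link2: (3,0,0)
PS 0-1 [J2]: (3,0,1)
link3: (4,0,1)
link4: (5,0,1)
PS 3-4 [J2]: (5,0,2)
link5: (6,0,2)
C 2-4 [J2]: (6,0,3)
C 2-1 [J2]: (6,0,4)
P 5-4 [J1]: (6,1,4)
link6: (7,1,4)
R 0-3 [J1]: (7,2,4)
link7: (8,2,4)
P 1-7 [J1]: (8,3,4)
R 1-6 [J1]: (8,4,4)
link8: (9,4,4)
PS 8-5 [J2]: (9,4,5)
Grübler: 3·8 − 2·4 − 5 = 11

M = 11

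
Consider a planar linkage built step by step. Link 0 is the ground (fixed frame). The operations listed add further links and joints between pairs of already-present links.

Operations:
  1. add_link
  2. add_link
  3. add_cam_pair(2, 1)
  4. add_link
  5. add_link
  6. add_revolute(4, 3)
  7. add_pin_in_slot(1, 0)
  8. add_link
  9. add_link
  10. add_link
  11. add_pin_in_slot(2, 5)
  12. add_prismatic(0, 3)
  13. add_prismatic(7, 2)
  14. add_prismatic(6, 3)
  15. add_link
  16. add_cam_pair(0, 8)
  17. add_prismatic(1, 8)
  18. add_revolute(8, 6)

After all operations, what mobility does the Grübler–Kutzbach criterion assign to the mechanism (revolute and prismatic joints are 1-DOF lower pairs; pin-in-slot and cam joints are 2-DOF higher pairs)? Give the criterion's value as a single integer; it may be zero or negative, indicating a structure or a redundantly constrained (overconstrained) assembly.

(L,J1,J2)=(1,0,0); link0 fixed
link1: (2,0,0)
link2: (3,0,0)
C 2-1 [J2]: (3,0,1)
link3: (4,0,1)
link4: (5,0,1)
R 4-3 [J1]: (5,1,1)
PS 1-0 [J2]: (5,1,2)
link5: (6,1,2)
link6: (7,1,2)
link7: (8,1,2)
PS 2-5 [J2]: (8,1,3)
P 0-3 [J1]: (8,2,3)
P 7-2 [J1]: (8,3,3)
P 6-3 [J1]: (8,4,3)
link8: (9,4,3)
C 0-8 [J2]: (9,4,4)
P 1-8 [J1]: (9,5,4)
R 8-6 [J1]: (9,6,4)
Grübler: 3·8 − 2·6 − 4 = 8

M = 8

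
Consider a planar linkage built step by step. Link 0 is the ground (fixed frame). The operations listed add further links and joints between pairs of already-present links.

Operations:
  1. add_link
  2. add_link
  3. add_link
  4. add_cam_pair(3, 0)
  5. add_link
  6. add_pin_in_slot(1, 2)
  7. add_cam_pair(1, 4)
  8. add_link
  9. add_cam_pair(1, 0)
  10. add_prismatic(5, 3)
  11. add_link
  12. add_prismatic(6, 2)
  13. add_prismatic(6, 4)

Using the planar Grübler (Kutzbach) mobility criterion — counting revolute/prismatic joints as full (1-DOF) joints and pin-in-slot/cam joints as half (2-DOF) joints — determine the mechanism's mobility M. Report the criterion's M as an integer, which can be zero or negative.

M = 8

ground; <1,0,0>
#1 <2,0,0>
#2 <3,0,0>
#3 <4,0,0>
C:3↔0 J2 <4,0,1>
#4 <5,0,1>
PS:1↔2 J2 <5,0,2>
C:1↔4 J2 <5,0,3>
#5 <6,0,3>
C:1↔0 J2 <6,0,4>
P:5↔3 J1 <6,1,4>
#6 <7,1,4>
P:6↔2 J1 <7,2,4>
P:6↔4 J1 <7,3,4>
3×6 − 2×3 − 1×4 = 8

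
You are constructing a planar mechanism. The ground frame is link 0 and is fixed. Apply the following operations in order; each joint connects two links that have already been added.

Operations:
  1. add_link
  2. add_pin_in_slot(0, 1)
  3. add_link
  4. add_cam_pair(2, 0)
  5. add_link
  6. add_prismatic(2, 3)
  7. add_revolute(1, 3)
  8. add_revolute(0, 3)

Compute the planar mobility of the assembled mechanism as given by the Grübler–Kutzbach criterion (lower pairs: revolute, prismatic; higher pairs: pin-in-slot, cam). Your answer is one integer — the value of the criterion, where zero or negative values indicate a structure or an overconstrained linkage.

[1;0;0] (link 0 is ground)
L+ [2;0;0]
PS(0,1)∈J2 [2;0;1]
L+ [3;0;1]
C(2,0)∈J2 [3;0;2]
L+ [4;0;2]
P(2,3)∈J1 [4;1;2]
R(1,3)∈J1 [4;2;2]
R(0,3)∈J1 [4;3;2]
mobility = 9 − 6 − 2 = 1

M = 1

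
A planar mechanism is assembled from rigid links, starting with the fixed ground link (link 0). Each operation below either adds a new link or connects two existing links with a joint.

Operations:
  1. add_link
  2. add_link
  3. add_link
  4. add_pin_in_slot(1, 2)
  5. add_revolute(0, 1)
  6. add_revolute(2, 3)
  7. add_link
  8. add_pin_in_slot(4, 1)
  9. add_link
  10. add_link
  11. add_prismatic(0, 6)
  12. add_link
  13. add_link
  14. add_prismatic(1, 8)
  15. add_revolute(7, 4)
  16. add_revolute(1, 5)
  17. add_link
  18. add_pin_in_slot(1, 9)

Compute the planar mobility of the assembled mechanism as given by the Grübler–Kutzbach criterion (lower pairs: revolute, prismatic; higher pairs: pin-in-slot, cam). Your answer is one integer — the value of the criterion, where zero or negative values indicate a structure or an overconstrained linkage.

L=1 J1=0 J2=0
add link → L=2 J1=0 J2=0
add link → L=3 J1=0 J2=0
add link → L=4 J1=0 J2=0
PS@1,2 dof=2 J2 → L=4 J1=0 J2=1
R@0,1 dof=1 J1 → L=4 J1=1 J2=1
R@2,3 dof=1 J1 → L=4 J1=2 J2=1
add link → L=5 J1=2 J2=1
PS@4,1 dof=2 J2 → L=5 J1=2 J2=2
add link → L=6 J1=2 J2=2
add link → L=7 J1=2 J2=2
P@0,6 dof=1 J1 → L=7 J1=3 J2=2
add link → L=8 J1=3 J2=2
add link → L=9 J1=3 J2=2
P@1,8 dof=1 J1 → L=9 J1=4 J2=2
R@7,4 dof=1 J1 → L=9 J1=5 J2=2
R@1,5 dof=1 J1 → L=9 J1=6 J2=2
add link → L=10 J1=6 J2=2
PS@1,9 dof=2 J2 → L=10 J1=6 J2=3
M=3(L−1)−2J1−J2=3·9−2·6−3=12

M = 12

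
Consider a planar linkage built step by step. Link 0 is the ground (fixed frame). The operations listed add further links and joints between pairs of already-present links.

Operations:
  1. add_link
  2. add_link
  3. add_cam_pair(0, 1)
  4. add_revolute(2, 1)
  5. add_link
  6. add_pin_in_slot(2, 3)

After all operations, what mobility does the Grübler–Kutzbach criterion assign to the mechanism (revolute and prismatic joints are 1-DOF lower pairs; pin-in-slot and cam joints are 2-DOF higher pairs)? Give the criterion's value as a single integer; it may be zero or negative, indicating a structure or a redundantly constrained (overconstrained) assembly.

(L,J1,J2)=(1,0,0); link0 fixed
link1: (2,0,0)
link2: (3,0,0)
C 0-1 [J2]: (3,0,1)
R 2-1 [J1]: (3,1,1)
link3: (4,1,1)
PS 2-3 [J2]: (4,1,2)
Grübler: 3·3 − 2·1 − 2 = 5

M = 5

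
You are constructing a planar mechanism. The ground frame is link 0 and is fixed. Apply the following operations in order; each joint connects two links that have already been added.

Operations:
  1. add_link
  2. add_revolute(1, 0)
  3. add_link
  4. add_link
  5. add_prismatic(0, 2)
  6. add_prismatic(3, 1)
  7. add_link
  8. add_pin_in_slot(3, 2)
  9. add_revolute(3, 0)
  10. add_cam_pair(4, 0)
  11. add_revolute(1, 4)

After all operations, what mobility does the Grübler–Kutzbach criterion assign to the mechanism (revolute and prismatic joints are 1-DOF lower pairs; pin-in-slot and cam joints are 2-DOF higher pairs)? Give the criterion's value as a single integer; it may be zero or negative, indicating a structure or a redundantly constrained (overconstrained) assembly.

link 0 = ground. State L|J1|J2 = 1|0|0
+link1  2|0|0
R(1,0) f=1→J1  2|1|0
+link2  3|1|0
+link3  4|1|0
P(0,2) f=1→J1  4|2|0
P(3,1) f=1→J1  4|3|0
+link4  5|3|0
PS(3,2) f=2→J2  5|3|1
R(3,0) f=1→J1  5|4|1
C(4,0) f=2→J2  5|4|2
R(1,4) f=1→J1  5|5|2
M = 3(5−1)−2·5−2 = 12−10−2 = 0

M = 0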